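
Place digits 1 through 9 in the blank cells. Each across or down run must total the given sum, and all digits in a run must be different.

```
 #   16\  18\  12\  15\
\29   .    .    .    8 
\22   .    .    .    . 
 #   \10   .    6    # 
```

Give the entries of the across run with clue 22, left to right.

9 5 1 7

29 in 4 cells must be {5,7,8,9}; 16 in 2 cells must be {7,9}.
R1C3 = 5: the only remaining digit allowed by both the 29 across and the 12 down.
R2C3 = 12 − 11 = 1 completes the 12 down.
R2C4 = 15 − 8 = 7 completes the 15 down.
R3C2 = 10 − 6 = 4 completes the 10 across.
R1C2 = 9: the only remaining digit allowed by both the 29 across and the 18 down.
R2C1 = 9: the only remaining digit allowed by both the 22 across and the 16 down.
R2C2 = 22 − 17 = 5 completes the 22 across.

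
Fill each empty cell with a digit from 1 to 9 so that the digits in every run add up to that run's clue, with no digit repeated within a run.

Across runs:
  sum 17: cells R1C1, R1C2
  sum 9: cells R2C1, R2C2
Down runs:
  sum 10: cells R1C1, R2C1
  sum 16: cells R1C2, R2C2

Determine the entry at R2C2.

17 in 2 cells must be {8,9}; 16 in 2 cells must be {7,9}.
The 17 across and the 16 down share only 9, so R1C2 = 9.
R2C2 = 16 − 9 = 7 completes the 16 down.
R1C1 = 17 − 9 = 8 completes the 17 across.
R2C1 = 9 − 7 = 2 completes the 9 across.

7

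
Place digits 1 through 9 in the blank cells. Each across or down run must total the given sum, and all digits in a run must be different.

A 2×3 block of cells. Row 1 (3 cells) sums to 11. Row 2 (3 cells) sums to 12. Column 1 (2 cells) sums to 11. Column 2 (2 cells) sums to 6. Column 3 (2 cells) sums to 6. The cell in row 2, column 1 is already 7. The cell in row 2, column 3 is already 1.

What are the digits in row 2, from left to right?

(1,1) = 11 − 7 = 4 completes the 11 down.
(1,3) = 6 − 1 = 5 completes the 6 down.
(2,2) = 12 − 8 = 4 completes the 12 across.
(1,2) = 11 − 9 = 2 completes the 11 across.

7, 4, 1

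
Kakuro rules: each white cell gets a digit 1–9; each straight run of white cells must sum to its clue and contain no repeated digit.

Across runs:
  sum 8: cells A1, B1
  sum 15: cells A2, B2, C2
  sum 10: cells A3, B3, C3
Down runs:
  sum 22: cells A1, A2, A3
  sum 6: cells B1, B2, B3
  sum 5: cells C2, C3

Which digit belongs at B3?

6 in 3 cells must be {1,2,3}.
Nothing is forced directly, so branch on B2, whose candidates are 1 or 2 or 3. If B2 = 1: then C2 would have to be in {5,6,8,9} for the 15 across but in {1,2,3,4} for the 5 down — contradiction. If B2 = 3: that forces C2 = 4, C3 = 1, A2 = 8, A3 = 5, after which B3 would have to be in {4} for the 10 across but in {1,2} for the 6 down — contradiction. So B2 = 2.
Given what's placed, C2 must be 4 to fit the 15 across and 5 down.
C3 = 5 − 4 = 1 completes the 5 down.
A2 = 15 − 6 = 9 completes the 15 across.
B3 = 3: the only remaining digit allowed by both the 10 across and the 6 down.

3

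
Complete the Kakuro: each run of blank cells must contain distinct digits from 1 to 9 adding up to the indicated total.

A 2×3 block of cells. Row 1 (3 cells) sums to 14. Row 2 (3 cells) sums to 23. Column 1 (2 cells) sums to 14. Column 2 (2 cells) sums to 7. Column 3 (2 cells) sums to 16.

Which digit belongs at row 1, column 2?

1

23 in 3 cells must be {6,8,9}; 16 in 2 cells must be {7,9}.
The 23 across and the 7 down share only 6, so (2,2) = 6.
Given what's placed, (2,3) must be 9 to fit the 23 across and 16 down.
(1,2) = 7 − 6 = 1 completes the 7 down.
(1,3) = 16 − 9 = 7 completes the 16 down.
(2,1) = 23 − 15 = 8 completes the 23 across.
(1,1) = 14 − 8 = 6 completes the 14 across.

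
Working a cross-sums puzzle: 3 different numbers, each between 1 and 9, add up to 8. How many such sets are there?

3 distinct digits from 1–9 sum between 6 and 24.
Enumerating: {1,2,5}, {1,3,4}.

2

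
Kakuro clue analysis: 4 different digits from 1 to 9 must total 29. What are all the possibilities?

{5,7,8,9}

4 distinct digits from 1–9 sum between 10 and 30.
Only one set works: {5,7,8,9}.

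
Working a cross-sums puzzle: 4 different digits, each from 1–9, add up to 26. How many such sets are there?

4 distinct digits from 1–9 sum between 10 and 30.
Enumerating: {2,7,8,9}, {3,6,8,9}, {4,5,8,9}, {4,6,7,9}, {5,6,7,8}.

5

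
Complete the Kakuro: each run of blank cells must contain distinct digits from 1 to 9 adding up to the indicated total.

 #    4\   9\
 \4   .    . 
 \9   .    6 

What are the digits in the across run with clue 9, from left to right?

4 in 2 cells must be {1,3}.
R1C2 = 9 − 6 = 3 completes the 9 down.
R2C1 = 9 − 6 = 3 completes the 9 across.
R1C1 = 4 − 3 = 1 completes the 4 across.

3 6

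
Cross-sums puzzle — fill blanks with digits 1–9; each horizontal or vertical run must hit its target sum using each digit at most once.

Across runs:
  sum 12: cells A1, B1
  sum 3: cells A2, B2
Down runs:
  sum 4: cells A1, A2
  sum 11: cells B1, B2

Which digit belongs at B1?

3 in 2 cells must be {1,2}; 4 in 2 cells must be {1,3}.
The 12 across and the 4 down share only 3, so A1 = 3.
B1 = 12 − 3 = 9 completes the 12 across.
A2 = 4 − 3 = 1 completes the 4 down.
B2 = 3 − 1 = 2 completes the 3 across.

9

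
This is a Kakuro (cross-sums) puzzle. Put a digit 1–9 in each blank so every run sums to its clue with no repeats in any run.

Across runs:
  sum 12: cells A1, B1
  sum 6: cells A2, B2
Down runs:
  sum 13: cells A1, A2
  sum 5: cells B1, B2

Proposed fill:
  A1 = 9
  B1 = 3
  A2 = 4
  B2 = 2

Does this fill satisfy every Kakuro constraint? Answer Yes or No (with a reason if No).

Yes

Across: 9+3=12; 4+2=6. Down: 9+4=13; 3+2=5. No digit repeats within any run.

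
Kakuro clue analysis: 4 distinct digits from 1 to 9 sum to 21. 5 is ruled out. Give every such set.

{1,3,8,9}; {1,4,7,9}; {2,3,7,9}; {2,4,6,9}; {2,4,7,8}; {3,4,6,8}

4 distinct digits from 1–9 sum between 10 and 30.
Dropping sets that contain 5.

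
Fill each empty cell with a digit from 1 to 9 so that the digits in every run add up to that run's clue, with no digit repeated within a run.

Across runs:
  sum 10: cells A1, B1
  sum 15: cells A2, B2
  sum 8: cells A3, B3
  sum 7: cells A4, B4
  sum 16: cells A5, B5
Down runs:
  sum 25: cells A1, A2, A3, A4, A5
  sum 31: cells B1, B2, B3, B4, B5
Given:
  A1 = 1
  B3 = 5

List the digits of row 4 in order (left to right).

16 in 2 cells must be {7,9}.
B1 = 10 − 1 = 9 completes the 10 across.
A3 = 8 − 5 = 3 completes the 8 across.
Given what's placed, B5 must be 7 to fit the 16 across and 31 down.
A5 = 16 − 7 = 9 completes the 16 across.
Nothing is forced directly, so branch on A2, whose candidates are 7 or 8. If A2 = 8: then B2 would have to be in {7} for the 15 across but in {2,4,6,8} for the 31 down — contradiction. So A2 = 7.
B2 = 15 − 7 = 8 completes the 15 across.
A4 = 25 − 20 = 5 completes the 25 down.
B4 = 7 − 5 = 2 completes the 7 across.

5, 2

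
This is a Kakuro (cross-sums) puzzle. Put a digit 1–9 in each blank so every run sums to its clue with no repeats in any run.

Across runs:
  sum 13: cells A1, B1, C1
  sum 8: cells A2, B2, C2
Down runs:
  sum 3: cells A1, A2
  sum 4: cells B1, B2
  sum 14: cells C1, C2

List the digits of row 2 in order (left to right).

3 in 2 cells must be {1,2}; 4 in 2 cells must be {1,3}.
The 8 across and the 14 down share only 5, so C2 = 5.
C1 = 14 − 5 = 9 completes the 14 down.
Given what's placed, B2 must be 1 to fit the 8 across and 4 down.
A1 = 1: the only remaining digit allowed by both the 13 across and the 3 down.
B1 = 13 − 10 = 3 completes the 13 across.
A2 = 8 − 6 = 2 completes the 8 across.

2 1 5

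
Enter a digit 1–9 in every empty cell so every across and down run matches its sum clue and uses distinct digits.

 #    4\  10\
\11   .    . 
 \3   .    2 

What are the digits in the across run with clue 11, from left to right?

3, 8

3 in 2 cells must be {1,2}; 4 in 2 cells must be {1,3}.
R1C1 = 3: only digit in both the 11-across and 4-down candidate sets.
R1C2 = 11 − 3 = 8 completes the 11 across.
R2C1 = 3 − 2 = 1 completes the 3 across.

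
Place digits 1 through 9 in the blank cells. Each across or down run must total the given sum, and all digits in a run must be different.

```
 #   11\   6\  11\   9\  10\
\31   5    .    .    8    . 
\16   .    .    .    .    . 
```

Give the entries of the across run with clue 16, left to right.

6 4 2 1 3

16 in 5 cells must be {1,2,3,4,6}.
R1C2 = 2: the only remaining digit allowed by both the 31 across and the 6 down.
R2C1 = 11 − 5 = 6 completes the 11 down.
R2C2 = 6 − 2 = 4 completes the 6 down.
R2C4 = 9 − 8 = 1 completes the 9 down.
Nothing is forced directly, so branch on R2C3, whose candidates are 2 or 3. If R2C3 = 3: then R1C3 would have to be in {7,9} for the 31 across but in {8} for the 11 down — contradiction. So R2C3 = 2.
R1C3 = 11 − 2 = 9 completes the 11 down.
R1C5 = 31 − 24 = 7 completes the 31 across.
R2C5 = 16 − 13 = 3 completes the 16 across.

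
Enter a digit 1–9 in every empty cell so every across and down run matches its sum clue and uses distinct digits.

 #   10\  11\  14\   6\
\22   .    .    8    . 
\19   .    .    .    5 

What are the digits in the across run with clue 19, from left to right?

1, 7, 6, 5

R1C4 = 6 − 5 = 1 completes the 6 down.
R2C3 = 14 − 8 = 6 completes the 14 down.
R2C2 = 7: the only remaining digit allowed by both the 19 across and the 11 down.
R1C2 = 11 − 7 = 4 completes the 11 down.
R2C1 = 19 − 18 = 1 completes the 19 across.
R1C1 = 22 − 13 = 9 completes the 22 across.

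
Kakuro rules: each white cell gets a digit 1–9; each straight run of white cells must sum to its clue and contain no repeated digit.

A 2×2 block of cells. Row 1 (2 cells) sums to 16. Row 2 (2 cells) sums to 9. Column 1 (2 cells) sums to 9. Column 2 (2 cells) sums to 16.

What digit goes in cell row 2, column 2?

16 in 2 cells must be {7,9}.
The 16 across and the 9 down share only 7, so (1,1) = 7.
(1,2) = 16 − 7 = 9 completes the 16 across.
(2,1) = 9 − 7 = 2 completes the 9 down.
(2,2) = 9 − 2 = 7 completes the 9 across.

7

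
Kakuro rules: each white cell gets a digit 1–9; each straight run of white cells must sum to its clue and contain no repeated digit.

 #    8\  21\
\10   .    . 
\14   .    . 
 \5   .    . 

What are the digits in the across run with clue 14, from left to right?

5, 9

The 14 across and the 8 down share only 5, so R2C1 = 5.
R2C2 = 14 − 5 = 9 completes the 14 across.
Given what's placed, R3C2 must be 4 to fit the 5 across and 21 down.
R1C2 = 21 − 13 = 8 completes the 21 down.
R3C1 = 5 − 4 = 1 completes the 5 across.
R1C1 = 10 − 8 = 2 completes the 10 across.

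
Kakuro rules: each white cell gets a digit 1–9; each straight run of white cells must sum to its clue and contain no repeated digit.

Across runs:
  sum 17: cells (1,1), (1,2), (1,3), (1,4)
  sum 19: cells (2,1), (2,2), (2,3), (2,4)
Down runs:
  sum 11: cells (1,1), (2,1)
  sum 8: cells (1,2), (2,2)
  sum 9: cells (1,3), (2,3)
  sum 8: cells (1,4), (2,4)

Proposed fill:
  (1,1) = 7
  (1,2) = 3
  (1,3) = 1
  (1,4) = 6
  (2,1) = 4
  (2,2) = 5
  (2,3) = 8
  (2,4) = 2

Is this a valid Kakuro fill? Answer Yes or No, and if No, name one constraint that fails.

Across: 7+3+1+6=17; 4+5+8+2=19. Down: 7+4=11; 3+5=8; 1+8=9; 6+2=8. No digit repeats within any run.

Yes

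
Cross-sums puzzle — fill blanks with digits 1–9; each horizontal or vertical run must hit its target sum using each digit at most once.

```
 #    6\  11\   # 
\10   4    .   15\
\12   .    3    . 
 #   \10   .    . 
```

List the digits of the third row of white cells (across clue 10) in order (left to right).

2, 8

R1C2 = 10 − 4 = 6 completes the 10 across.
R2C1 = 6 − 4 = 2 completes the 6 down.
R2C3 = 12 − 5 = 7 completes the 12 across.
R3C2 = 11 − 9 = 2 completes the 11 down.
R3C3 = 10 − 2 = 8 completes the 10 across.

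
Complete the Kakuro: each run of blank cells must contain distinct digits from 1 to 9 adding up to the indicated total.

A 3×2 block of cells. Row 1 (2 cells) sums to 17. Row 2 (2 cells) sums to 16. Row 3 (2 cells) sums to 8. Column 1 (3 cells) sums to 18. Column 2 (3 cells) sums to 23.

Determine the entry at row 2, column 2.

9

17 in 2 cells must be {8,9}; 16 in 2 cells must be {7,9}; 23 in 3 cells must be {6,8,9}.
The 16 across and the 23 down share only 9, so (2,2) = 9.
Given what's placed, (3,2) must be 6 to fit the 8 across and 23 down.
(1,2) = 23 − 15 = 8 completes the 23 down.
(2,1) = 16 − 9 = 7 completes the 16 across.
(3,1) = 8 − 6 = 2 completes the 8 across.
(1,1) = 17 − 8 = 9 completes the 17 across.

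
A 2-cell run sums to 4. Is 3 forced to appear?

Yes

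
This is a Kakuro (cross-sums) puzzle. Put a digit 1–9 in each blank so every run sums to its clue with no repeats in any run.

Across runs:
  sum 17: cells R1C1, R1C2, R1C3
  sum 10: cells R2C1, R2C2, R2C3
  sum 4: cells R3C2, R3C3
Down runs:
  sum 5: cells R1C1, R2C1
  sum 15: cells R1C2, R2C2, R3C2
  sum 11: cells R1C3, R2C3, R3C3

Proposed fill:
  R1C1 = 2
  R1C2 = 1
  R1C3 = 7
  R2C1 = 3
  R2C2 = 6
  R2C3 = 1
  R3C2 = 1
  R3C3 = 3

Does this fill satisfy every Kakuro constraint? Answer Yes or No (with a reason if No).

No — the down run R1C2–R3C2 sums to 8, not 15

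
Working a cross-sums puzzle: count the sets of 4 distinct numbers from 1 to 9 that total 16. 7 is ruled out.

4 distinct digits from 1–9 sum between 10 and 30.
Dropping sets that contain 7.
Enumerating: {1,2,4,9}, {1,2,5,8}, {1,3,4,8}, {1,4,5,6}, {2,3,5,6}.

5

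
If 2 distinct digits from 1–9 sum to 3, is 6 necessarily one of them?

No

The only way to make 3 from 2 distinct digits is {1,2}, which does not contain 6.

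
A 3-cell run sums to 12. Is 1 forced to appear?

No

Counterexample: {2,3,7} sums to 12 without using 1.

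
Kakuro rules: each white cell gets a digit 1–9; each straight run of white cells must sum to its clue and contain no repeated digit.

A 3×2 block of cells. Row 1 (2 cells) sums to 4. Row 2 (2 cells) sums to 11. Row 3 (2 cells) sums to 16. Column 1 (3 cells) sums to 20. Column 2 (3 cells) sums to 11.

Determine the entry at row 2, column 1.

8

4 in 2 cells must be {1,3}; 16 in 2 cells must be {7,9}.
The 4 across and the 20 down share only 3, so (1,1) = 3.
(1,2) = 4 − 3 = 1 completes the 4 across.
Given what's placed, (3,1) must be 9 to fit the 16 across and 20 down.
(3,2) = 16 − 9 = 7 completes the 16 across.
(2,1) = 20 − 12 = 8 completes the 20 down.
(2,2) = 11 − 8 = 3 completes the 11 across.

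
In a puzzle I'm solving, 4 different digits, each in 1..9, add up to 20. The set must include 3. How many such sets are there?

4 distinct digits from 1–9 sum between 10 and 30.
Keeping only sets containing 3.
Enumerating: {1,3,7,9}, {2,3,6,9}, {2,3,7,8}, {3,4,5,8}, {3,4,6,7}.

5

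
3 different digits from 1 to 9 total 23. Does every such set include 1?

The only way to make 23 from 3 distinct digits is {6,8,9}, which does not contain 1.

No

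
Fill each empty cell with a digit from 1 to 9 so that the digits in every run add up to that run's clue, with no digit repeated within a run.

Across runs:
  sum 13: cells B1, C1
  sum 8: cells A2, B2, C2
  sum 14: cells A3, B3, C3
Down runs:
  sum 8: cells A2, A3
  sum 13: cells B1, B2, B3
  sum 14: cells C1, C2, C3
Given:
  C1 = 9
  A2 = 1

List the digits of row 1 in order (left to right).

B1 = 13 − 9 = 4 completes the 13 across.
A3 = 8 − 1 = 7 completes the 8 down.
No cell is forced outright now. B2 can only be 2 or 3 (the digits allowed by both its 8 across and its 13 down). If B2 = 2: then C2 would have to be in {5} for the 8 across but in {1,2,3,4} for the 14 down — contradiction. So B2 = 3.
C2 = 8 − 4 = 4 completes the 8 across.
B3 = 13 − 7 = 6 completes the 13 down.
C3 = 14 − 13 = 1 completes the 14 across.

4, 9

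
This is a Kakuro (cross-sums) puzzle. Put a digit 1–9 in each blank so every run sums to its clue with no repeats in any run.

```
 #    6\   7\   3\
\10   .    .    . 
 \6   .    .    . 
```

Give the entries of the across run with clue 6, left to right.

1 3 2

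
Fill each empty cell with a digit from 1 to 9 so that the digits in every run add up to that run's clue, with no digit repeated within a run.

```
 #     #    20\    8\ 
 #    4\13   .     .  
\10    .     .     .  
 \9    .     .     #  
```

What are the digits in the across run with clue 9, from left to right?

4 in 2 cells must be {1,3}.
Nothing is forced directly, so branch on R2C1, whose candidates are 1 or 3. If R2C1 = 1: that forces R3C1 = 3, R3C2 = 6, R2C2 = 5, after which R2C3 would have to be in {4} for the 10 across but in {1,2,3,5,6,7} for the 8 down — contradiction. So R2C1 = 3.
R3C1 = 4 − 3 = 1 completes the 4 down.
R3C2 = 9 − 1 = 8 completes the 9 across.
R2C2 = 5: the only remaining digit allowed by both the 10 across and the 20 down.
R2C3 = 10 − 8 = 2 completes the 10 across.
R1C2 = 20 − 13 = 7 completes the 20 down.
R1C3 = 13 − 7 = 6 completes the 13 across.

1 8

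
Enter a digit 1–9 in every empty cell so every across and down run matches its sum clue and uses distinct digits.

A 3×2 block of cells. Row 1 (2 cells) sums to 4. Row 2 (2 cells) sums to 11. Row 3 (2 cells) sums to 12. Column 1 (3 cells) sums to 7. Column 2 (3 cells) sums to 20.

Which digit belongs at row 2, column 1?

2

4 in 2 cells must be {1,3}; 7 in 3 cells must be {1,2,4}.
The 4 across and the 7 down share only 1, so (1,1) = 1.
(1,2) = 4 − 1 = 3 completes the 4 across.
Given what's placed, (3,1) must be 4 to fit the 12 across and 7 down.
(3,2) = 12 − 4 = 8 completes the 12 across.
(2,1) = 7 − 5 = 2 completes the 7 down.
(2,2) = 11 − 2 = 9 completes the 11 across.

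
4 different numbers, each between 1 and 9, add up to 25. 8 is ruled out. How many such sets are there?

2

4 distinct digits from 1–9 sum between 10 and 30.
Dropping sets that contain 8.
Enumerating: {3,6,7,9}, {4,5,7,9}.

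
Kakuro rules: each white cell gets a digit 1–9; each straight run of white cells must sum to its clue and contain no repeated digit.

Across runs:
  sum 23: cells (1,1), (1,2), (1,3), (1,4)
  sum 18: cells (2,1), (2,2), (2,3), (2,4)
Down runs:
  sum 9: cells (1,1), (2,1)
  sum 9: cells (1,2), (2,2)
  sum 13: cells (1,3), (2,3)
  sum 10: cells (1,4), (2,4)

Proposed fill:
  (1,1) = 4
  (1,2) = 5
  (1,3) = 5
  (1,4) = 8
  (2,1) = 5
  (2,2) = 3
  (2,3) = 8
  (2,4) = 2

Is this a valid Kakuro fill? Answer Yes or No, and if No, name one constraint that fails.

No — the down run (1,2)–(2,2) sums to 8, not 9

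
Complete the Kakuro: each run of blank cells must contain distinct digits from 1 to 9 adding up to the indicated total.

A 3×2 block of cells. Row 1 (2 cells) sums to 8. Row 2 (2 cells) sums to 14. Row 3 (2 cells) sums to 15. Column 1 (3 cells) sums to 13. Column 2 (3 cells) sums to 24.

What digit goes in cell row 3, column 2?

8

24 in 3 cells must be {7,8,9}.
The 8 across and the 24 down share only 7, so (1,2) = 7.
(1,1) = 8 − 7 = 1 completes the 8 across.
Nothing is forced directly, so branch on (2,2), whose candidates are 8 or 9. If (2,2) = 8: then (2,1) would have to be in {6} for the 14 across but in {3,4,5,7,8,9} for the 13 down — contradiction. So (2,2) = 9.
(2,1) = 14 − 9 = 5 completes the 14 across.
(3,1) = 13 − 6 = 7 completes the 13 down.
(3,2) = 15 − 7 = 8 completes the 15 across.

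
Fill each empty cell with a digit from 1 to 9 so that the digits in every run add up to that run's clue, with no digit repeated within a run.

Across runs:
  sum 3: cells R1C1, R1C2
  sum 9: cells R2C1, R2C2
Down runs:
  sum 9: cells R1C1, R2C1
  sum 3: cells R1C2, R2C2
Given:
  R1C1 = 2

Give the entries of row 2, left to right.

7 2

3 in 2 cells must be {1,2}.
R1C2 = 3 − 2 = 1 completes the 3 across.
R2C1 = 9 − 2 = 7 completes the 9 down.
R2C2 = 9 − 7 = 2 completes the 9 across.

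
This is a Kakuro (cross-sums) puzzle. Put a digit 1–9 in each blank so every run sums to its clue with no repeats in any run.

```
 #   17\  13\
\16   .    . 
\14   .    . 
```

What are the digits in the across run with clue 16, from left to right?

9 7

16 in 2 cells must be {7,9}; 17 in 2 cells must be {8,9}.
The 16 across and the 17 down share only 9, so R1C1 = 9.
R1C2 = 16 − 9 = 7 completes the 16 across.
R2C1 = 17 − 9 = 8 completes the 17 down.
R2C2 = 14 − 8 = 6 completes the 14 across.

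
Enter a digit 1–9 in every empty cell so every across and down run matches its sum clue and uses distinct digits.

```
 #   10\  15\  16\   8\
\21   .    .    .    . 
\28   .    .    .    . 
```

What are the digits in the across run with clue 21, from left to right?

2, 9, 7, 3

16 in 2 cells must be {7,9}.
Nothing is forced directly, so branch on R1C3, whose candidates are 7 or 9. If R1C3 = 9: that forces R2C3 = 7, after which R2C4 would have to be in {4,8,9} for the 28 across but in {1,2,3,5,6,7} for the 8 down — contradiction. So R1C3 = 7.
R2C3 = 16 − 7 = 9 completes the 16 down.
Nothing is forced directly, so branch on R2C2, whose candidates are 6 or 7 or 8. If R2C2 = 7: that forces R1C2 = 8, after which R2C4 would have to be in {4,8} for the 28 across but in {1,2,3,5,6,7} for the 8 down — contradiction. If R2C2 = 8: then R1C2 would have to be in {1,2,3,4,5,6,8,9} for the 21 across but in {7} for the 15 down — contradiction. So R2C2 = 6.
R1C2 = 15 − 6 = 9 completes the 15 down.
R2C1 = 8: the only remaining digit allowed by both the 28 across and the 10 down.
R2C4 = 28 − 23 = 5 completes the 28 across.
R1C1 = 10 − 8 = 2 completes the 10 down.
R1C4 = 21 − 18 = 3 completes the 21 across.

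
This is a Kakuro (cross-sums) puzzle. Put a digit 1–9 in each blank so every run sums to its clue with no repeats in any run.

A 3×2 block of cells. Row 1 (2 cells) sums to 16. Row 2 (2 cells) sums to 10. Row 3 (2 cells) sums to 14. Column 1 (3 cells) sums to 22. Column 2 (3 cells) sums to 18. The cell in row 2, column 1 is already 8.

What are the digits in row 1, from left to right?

9 7

16 in 2 cells must be {7,9}.
Given what's placed, (1,1) must be 9 to fit the 16 across and 22 down.
(1,2) = 16 − 9 = 7 completes the 16 across.
(2,2) = 10 − 8 = 2 completes the 10 across.
(3,1) = 22 − 17 = 5 completes the 22 down.
(3,2) = 14 − 5 = 9 completes the 14 across.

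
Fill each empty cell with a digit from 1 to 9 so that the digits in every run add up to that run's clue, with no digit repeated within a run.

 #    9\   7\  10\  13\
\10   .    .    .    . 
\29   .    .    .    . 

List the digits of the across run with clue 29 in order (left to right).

10 in 4 cells must be {1,2,3,4}; 29 in 4 cells must be {5,7,8,9}.
Only 4 fits R1C4 under both its across sum 10 and down sum 13.
The 29 across and the 7 down share only 5, so R2C2 = 5.
R2C4 = 13 − 4 = 9 completes the 13 down.
R1C2 = 7 − 5 = 2 completes the 7 down.
No cell is forced outright now. R2C1 can only be 7 or 8 (the digits allowed by both its 29 across and its 9 down). If R2C1 = 7: then R1C1 would have to be in {1,3} for the 10 across but in {2} for the 9 down — contradiction. So R2C1 = 8.
R1C1 = 9 − 8 = 1 completes the 9 down.
R1C3 = 10 − 7 = 3 completes the 10 across.
R2C3 = 29 − 22 = 7 completes the 29 across.

8 5 7 9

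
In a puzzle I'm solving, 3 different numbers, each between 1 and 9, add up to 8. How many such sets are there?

2

3 distinct digits from 1–9 sum between 6 and 24.
Enumerating: {1,2,5}, {1,3,4}.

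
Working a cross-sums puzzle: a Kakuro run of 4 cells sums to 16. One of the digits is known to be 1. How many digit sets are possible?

6

4 distinct digits from 1–9 sum between 10 and 30.
Keeping only sets containing 1.
Enumerating: {1,2,4,9}, {1,2,5,8}, {1,2,6,7}, {1,3,4,8}, {1,3,5,7}, {1,4,5,6}.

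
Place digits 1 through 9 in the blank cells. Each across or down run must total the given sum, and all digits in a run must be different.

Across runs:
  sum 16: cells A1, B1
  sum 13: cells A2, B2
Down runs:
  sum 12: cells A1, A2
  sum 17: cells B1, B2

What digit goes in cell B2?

8

16 in 2 cells must be {7,9}; 17 in 2 cells must be {8,9}.
The 16 across and the 17 down share only 9, so B1 = 9.
B2 = 17 − 9 = 8 completes the 17 down.
A1 = 16 − 9 = 7 completes the 16 across.
A2 = 13 − 8 = 5 completes the 13 across.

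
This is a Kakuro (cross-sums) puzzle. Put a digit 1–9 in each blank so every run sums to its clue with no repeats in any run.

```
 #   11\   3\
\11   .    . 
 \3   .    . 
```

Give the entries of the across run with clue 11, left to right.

3 in 2 cells must be {1,2}.
The 11 across and the 3 down share only 2, so R1C2 = 2.
The 3 across and the 11 down share only 2, so R2C1 = 2.
R2C2 = 3 − 2 = 1 completes the 3 across.
R1C1 = 11 − 2 = 9 completes the 11 across.

9 2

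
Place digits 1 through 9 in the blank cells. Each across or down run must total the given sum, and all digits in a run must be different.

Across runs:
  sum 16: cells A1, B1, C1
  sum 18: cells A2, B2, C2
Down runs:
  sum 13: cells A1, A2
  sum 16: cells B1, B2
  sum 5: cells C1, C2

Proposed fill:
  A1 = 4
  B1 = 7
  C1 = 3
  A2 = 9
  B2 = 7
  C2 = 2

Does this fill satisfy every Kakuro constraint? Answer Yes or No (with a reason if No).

No — the across run A1–C1 sums to 14, not 16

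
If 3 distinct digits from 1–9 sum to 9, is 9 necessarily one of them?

No

Counterexample: {1,2,6} sums to 9 without using 9.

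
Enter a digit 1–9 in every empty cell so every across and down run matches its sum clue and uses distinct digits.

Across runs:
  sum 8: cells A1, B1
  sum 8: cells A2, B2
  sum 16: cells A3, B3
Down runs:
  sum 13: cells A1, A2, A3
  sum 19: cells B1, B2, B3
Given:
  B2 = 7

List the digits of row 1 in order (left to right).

5, 3

16 in 2 cells must be {7,9}.
B1 = 3: the only remaining digit allowed by both the 8 across and the 19 down.
A2 = 8 − 7 = 1 completes the 8 across.
B3 = 19 − 10 = 9 completes the 19 down.
A1 = 8 − 3 = 5 completes the 8 across.
A3 = 16 − 9 = 7 completes the 16 across.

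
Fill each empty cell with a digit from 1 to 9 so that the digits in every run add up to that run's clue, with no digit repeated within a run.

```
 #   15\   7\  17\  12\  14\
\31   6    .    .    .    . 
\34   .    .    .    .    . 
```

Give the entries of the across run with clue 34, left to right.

34 in 5 cells must be {4,6,7,8,9}; 17 in 2 cells must be {8,9}.
R2C1 = 15 − 6 = 9 completes the 15 down.
R2C3 = 8: the only remaining digit allowed by both the 34 across and the 17 down.
Given what's placed, R2C5 must be 6 to fit the 34 across and 14 down.
R1C3 = 17 − 8 = 9 completes the 17 down.
R1C5 = 14 − 6 = 8 completes the 14 down.
Given what's placed, R2C2 must be 4 to fit the 34 across and 7 down.
R2C4 = 34 − 27 = 7 completes the 34 across.

9, 4, 8, 7, 6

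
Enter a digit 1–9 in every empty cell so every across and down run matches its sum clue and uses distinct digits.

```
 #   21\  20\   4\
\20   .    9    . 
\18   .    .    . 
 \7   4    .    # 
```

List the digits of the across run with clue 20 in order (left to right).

4 in 2 cells must be {1,3}.
Given what's placed, R1C1 must be 8 to fit the 20 across and 21 down.
R1C3 = 20 − 17 = 3 completes the 20 across.
R2C1 = 21 − 12 = 9 completes the 21 down.
R2C3 = 4 − 3 = 1 completes the 4 down.
R3C2 = 7 − 4 = 3 completes the 7 across.
R2C2 = 18 − 10 = 8 completes the 18 across.

8, 9, 3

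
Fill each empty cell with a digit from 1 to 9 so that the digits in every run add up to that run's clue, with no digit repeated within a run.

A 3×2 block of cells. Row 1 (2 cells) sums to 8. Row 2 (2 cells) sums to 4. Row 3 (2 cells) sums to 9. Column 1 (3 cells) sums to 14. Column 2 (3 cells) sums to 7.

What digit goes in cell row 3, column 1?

5

4 in 2 cells must be {1,3}; 7 in 3 cells must be {1,2,4}.
The 4 across and the 7 down share only 1, so (2,2) = 1.
Given what's placed, (1,2) must be 2 to fit the 8 across and 7 down.
(2,1) = 4 − 1 = 3 completes the 4 across.
(3,2) = 7 − 3 = 4 completes the 7 down.
(1,1) = 8 − 2 = 6 completes the 8 across.
(3,1) = 9 − 4 = 5 completes the 9 across.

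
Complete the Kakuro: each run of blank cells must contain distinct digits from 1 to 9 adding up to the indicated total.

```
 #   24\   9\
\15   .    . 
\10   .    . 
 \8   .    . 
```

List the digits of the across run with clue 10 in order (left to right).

8 2

24 in 3 cells must be {7,8,9}.
The 15 across and the 9 down share only 6, so R1C2 = 6.
The 8 across and the 24 down share only 7, so R3C1 = 7.
R3C2 = 8 − 7 = 1 completes the 8 across.
R1C1 = 15 − 6 = 9 completes the 15 across.
R2C1 = 24 − 16 = 8 completes the 24 down.
R2C2 = 10 − 8 = 2 completes the 10 across.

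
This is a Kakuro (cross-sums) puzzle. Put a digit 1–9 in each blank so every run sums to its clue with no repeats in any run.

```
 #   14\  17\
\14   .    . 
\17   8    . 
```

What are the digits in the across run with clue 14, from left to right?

17 in 2 cells must be {8,9}.
R1C1 = 14 − 8 = 6 completes the 14 down.
R1C2 = 14 − 6 = 8 completes the 14 across.
R2C2 = 17 − 8 = 9 completes the 17 across.

6 8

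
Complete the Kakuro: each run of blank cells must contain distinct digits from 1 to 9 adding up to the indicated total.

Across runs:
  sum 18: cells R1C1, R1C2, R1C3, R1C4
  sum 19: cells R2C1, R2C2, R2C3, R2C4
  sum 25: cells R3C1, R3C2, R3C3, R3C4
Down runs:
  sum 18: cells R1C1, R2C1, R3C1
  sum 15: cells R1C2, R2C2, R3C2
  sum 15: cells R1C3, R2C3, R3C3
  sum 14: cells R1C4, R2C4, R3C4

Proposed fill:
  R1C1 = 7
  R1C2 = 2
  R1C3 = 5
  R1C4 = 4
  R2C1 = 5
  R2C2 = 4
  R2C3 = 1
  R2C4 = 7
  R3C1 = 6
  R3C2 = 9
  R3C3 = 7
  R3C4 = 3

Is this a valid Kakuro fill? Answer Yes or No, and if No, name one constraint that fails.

No — the down run R1C3–R3C3 sums to 13, not 15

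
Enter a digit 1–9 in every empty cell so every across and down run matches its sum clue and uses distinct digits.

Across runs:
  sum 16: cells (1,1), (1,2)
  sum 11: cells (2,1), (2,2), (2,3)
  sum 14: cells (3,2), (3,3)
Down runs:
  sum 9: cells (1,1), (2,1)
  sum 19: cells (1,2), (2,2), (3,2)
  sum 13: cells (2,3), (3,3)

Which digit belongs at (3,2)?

6

16 in 2 cells must be {7,9}.
The 16 across and the 9 down share only 7, so (1,1) = 7.
(1,2) = 16 − 7 = 9 completes the 16 across.
(2,1) = 9 − 7 = 2 completes the 9 down.
No cell is forced outright now. (3,2) can only be 6 or 8 (the digits allowed by both its 14 across and its 19 down). If (3,2) = 8: then (2,2) would have to be in {1,3,4,5,6,8} for the 11 across but in {2} for the 19 down — contradiction. So (3,2) = 6.
(2,2) = 19 − 15 = 4 completes the 19 down.
(2,3) = 11 − 6 = 5 completes the 11 across.
(3,3) = 14 − 6 = 8 completes the 14 across.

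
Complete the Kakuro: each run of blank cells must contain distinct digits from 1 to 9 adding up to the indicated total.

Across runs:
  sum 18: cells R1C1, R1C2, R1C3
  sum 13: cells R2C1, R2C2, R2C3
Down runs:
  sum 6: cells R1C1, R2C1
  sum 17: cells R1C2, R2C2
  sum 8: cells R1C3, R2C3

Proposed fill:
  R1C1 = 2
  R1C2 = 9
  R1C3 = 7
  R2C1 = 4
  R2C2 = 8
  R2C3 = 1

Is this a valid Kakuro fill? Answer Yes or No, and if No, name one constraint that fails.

Yes

Across: 2+9+7=18; 4+8+1=13. Down: 2+4=6; 9+8=17; 7+1=8. No digit repeats within any run.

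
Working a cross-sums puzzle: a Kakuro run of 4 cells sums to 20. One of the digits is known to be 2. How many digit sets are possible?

4 distinct digits from 1–9 sum between 10 and 30.
Keeping only sets containing 2.
Enumerating: {1,2,8,9}, {2,3,6,9}, {2,3,7,8}, {2,4,5,9}, {2,4,6,8}, {2,5,6,7}.

6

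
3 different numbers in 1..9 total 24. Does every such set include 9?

The only way to make 24 from 3 distinct digits is {7,8,9}, which contains 9.

Yes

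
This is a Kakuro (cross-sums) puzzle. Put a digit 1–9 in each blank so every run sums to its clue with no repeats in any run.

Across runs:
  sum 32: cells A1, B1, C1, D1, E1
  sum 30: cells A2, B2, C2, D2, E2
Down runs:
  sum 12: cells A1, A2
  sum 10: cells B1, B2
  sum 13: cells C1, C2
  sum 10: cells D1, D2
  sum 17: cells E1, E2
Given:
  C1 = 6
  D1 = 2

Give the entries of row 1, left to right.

7 9 6 2 8

17 in 2 cells must be {8,9}.
C2 = 13 − 6 = 7 completes the 13 down.
D2 = 10 − 2 = 8 completes the 10 down.
Given what's placed, E2 must be 9 to fit the 30 across and 17 down.
E1 = 17 − 9 = 8 completes the 17 down.
Nothing is forced directly, so branch on A2, whose candidates are 4 or 5. If A2 = 4: then A1 would have to be in {7,9} for the 32 across but in {8} for the 12 down — contradiction. So A2 = 5.
A1 = 12 − 5 = 7 completes the 12 down.
B1 = 32 − 23 = 9 completes the 32 across.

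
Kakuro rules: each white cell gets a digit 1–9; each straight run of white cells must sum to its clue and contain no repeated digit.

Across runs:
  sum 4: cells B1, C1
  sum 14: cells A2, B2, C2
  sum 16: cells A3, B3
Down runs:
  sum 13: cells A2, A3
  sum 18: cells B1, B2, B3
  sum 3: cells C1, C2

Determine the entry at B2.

4 in 2 cells must be {1,3}; 16 in 2 cells must be {7,9}; 3 in 2 cells must be {1,2}.
The 4 across and the 3 down share only 1, so C1 = 1.
C2 = 3 − 1 = 2 completes the 3 down.
B1 = 4 − 1 = 3 completes the 4 across.
No cell is forced outright now. A3 can only be 7 or 9 (the digits allowed by both its 16 across and its 13 down). If A3 = 7: then A2 would have to be in {3,4,5,7,8,9} for the 14 across but in {6} for the 13 down — contradiction. So A3 = 9.
A2 = 13 − 9 = 4 completes the 13 down.
B2 = 14 − 6 = 8 completes the 14 across.
B3 = 16 − 9 = 7 completes the 16 across.

8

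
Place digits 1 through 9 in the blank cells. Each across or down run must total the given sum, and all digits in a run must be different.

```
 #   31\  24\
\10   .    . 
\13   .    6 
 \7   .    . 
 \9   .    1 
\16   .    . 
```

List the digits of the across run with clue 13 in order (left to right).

16 in 2 cells must be {7,9}.
R2C1 = 13 − 6 = 7 completes the 13 across.

7 6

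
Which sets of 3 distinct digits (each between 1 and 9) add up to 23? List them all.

3 distinct digits from 1–9 sum between 6 and 24.
Only one set works: {6,8,9}.

{6,8,9}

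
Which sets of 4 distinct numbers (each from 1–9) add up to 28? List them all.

4 distinct digits from 1–9 sum between 10 and 30.

{4,7,8,9}; {5,6,8,9}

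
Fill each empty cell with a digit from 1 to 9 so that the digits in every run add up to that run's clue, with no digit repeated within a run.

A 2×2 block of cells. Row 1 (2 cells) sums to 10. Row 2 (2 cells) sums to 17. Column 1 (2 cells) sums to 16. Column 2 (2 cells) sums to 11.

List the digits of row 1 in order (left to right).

7 3

17 in 2 cells must be {8,9}; 16 in 2 cells must be {7,9}.
The 17 across and the 16 down share only 9, so (2,1) = 9.
(2,2) = 17 − 9 = 8 completes the 17 across.
(1,1) = 16 − 9 = 7 completes the 16 down.
(1,2) = 10 − 7 = 3 completes the 10 across.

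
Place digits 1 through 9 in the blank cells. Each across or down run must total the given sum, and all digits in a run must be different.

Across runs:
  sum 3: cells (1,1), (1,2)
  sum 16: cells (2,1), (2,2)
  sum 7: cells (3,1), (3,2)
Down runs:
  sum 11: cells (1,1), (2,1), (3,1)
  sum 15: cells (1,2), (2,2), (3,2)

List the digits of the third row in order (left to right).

3 in 2 cells must be {1,2}; 16 in 2 cells must be {7,9}.
The 16 across and the 11 down share only 7, so (2,1) = 7.
(2,2) = 16 − 7 = 9 completes the 16 across.
Given what's placed, (1,1) must be 1 to fit the 3 across and 11 down.
(1,2) = 3 − 1 = 2 completes the 3 across.
(3,1) = 11 − 8 = 3 completes the 11 down.
(3,2) = 7 − 3 = 4 completes the 7 across.

3 4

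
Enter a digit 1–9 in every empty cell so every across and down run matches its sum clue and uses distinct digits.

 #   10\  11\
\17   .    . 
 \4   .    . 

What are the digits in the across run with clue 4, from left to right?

17 in 2 cells must be {8,9}; 4 in 2 cells must be {1,3}.
The 4 across and the 11 down share only 3, so R2C2 = 3.
R1C2 = 11 − 3 = 8 completes the 11 down.
R2C1 = 4 − 3 = 1 completes the 4 across.
R1C1 = 17 − 8 = 9 completes the 17 across.

1 3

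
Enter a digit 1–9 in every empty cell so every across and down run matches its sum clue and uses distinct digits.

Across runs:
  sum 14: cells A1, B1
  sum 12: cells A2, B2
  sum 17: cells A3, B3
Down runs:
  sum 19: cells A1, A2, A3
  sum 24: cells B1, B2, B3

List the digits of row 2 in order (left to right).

17 in 2 cells must be {8,9}; 24 in 3 cells must be {7,8,9}.
Nothing is forced directly, so branch on B1, whose candidates are 8 or 9. If B1 = 9: that forces A1 = 5, A2 = 8, after which B2 would have to be in {4} for the 12 across but in {7,8} for the 24 down — contradiction. So B1 = 8.
A1 = 14 − 8 = 6 completes the 14 across.
Given what's placed, B3 must be 9 to fit the 17 across and 24 down.
B2 = 24 − 17 = 7 completes the 24 down.
A3 = 17 − 9 = 8 completes the 17 across.
A2 = 12 − 7 = 5 completes the 12 across.

5 7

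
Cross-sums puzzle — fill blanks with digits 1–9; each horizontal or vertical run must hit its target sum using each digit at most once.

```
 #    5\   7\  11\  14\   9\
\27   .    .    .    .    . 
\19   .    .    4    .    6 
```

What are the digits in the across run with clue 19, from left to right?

3 1 4 5 6

R1C3 = 11 − 4 = 7 completes the 11 down.
R1C5 = 9 − 6 = 3 completes the 9 down.
Given what's placed, R2C4 must be 5 to fit the 19 across and 14 down.
R1C4 = 14 − 5 = 9 completes the 14 down.
R1C1 = 2: the only remaining digit allowed by both the 27 across and the 5 down.
R1C2 = 27 − 21 = 6 completes the 27 across.
R2C1 = 5 − 2 = 3 completes the 5 down.
R2C2 = 19 − 18 = 1 completes the 19 across.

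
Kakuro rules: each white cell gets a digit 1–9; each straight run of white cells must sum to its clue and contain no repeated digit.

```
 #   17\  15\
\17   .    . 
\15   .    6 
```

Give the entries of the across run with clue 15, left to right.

9 6

17 in 2 cells must be {8,9}.
R1C2 = 15 − 6 = 9 completes the 15 down.
R2C1 = 15 − 6 = 9 completes the 15 across.
R1C1 = 17 − 9 = 8 completes the 17 across.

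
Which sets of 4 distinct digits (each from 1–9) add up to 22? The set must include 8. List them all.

{1,4,8,9}; {1,6,7,8}; {2,3,8,9}; {2,5,7,8}; {3,4,7,8}; {3,5,6,8}

4 distinct digits from 1–9 sum between 10 and 30.
Keeping only sets containing 8.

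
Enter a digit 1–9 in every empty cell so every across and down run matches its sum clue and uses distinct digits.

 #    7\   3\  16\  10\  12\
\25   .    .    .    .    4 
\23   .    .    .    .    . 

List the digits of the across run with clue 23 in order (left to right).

4 1 7 3 8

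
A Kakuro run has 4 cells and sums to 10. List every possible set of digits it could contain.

4 distinct digits from 1–9 sum between 10 and 30.
Only one set works: {1,2,3,4}.

{1,2,3,4}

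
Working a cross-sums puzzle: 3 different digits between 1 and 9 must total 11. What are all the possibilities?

{1,2,8}; {1,3,7}; {1,4,6}; {2,3,6}; {2,4,5}

3 distinct digits from 1–9 sum between 6 and 24.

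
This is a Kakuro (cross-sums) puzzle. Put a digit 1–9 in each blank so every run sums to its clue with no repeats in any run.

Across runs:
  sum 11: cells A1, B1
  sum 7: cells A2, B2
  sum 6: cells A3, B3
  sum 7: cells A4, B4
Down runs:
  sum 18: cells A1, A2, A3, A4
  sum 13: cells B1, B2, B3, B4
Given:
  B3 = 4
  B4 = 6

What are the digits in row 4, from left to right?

1 6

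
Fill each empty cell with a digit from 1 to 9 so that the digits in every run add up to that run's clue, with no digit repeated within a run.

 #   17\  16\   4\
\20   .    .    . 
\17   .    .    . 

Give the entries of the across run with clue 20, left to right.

17 in 2 cells must be {8,9}; 16 in 2 cells must be {7,9}; 4 in 2 cells must be {1,3}.
The 20 across and the 4 down share only 3, so R1C3 = 3.
R2C3 = 4 − 3 = 1 completes the 4 down.
Given what's placed, R1C2 must be 9 to fit the 20 across and 16 down.
R2C1 = 9: the only remaining digit allowed by both the 17 across and the 17 down.
R2C2 = 17 − 10 = 7 completes the 17 across.
R1C1 = 20 − 12 = 8 completes the 20 across.

8 9 3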